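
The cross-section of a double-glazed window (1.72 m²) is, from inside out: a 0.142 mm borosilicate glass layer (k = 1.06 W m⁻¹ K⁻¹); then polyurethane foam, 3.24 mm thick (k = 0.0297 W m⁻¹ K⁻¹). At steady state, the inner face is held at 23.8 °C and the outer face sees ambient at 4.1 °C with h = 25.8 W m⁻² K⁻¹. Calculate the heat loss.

Series thermal resistances, inner to outer:
  R_borosilicate glass = L/(kA) = 1.42×10^-4/(1.06·1.72) = 7.789×10^-5 K/W
  R_polyurethane foam = L/(kA) = 0.00324/(0.0297·1.72) = 0.06342 K/W
  R_conv,out = 1/(hA) = 1/(25.8·1.72) = 0.02253 K/W
ΣR = 7.789×10^-5 + 0.06342 + 0.02253 = 0.08603 K/W
Q = ΔT/ΣR = (23.8 °C − 4.1 °C)/0.08603 = 229 W

Q = 229 W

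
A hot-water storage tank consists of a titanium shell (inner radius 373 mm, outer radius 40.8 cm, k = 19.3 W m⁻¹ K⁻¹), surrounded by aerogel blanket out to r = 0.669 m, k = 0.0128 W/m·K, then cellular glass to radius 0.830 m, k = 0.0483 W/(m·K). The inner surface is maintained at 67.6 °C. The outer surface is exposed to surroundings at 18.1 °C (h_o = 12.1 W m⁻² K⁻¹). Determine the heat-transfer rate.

Q = 7.69 W

Series thermal resistances, inner to outer:
  R_titanium = (1/0.373 − 1/0.408)/(4πk) = 0.2300/(4π·19.3) = 9.483×10^-4 K/W
  R_aerogel blanket = (1/0.408 − 1/0.669)/(4πk) = 0.9562/(4π·0.0128) = 5.945 K/W
  R_cellular glass = (1/0.669 − 1/0.830)/(4πk) = 0.2899/(4π·0.0483) = 0.4777 K/W
  R_conv,out = 1/(4πr²h) = 1/(4π·0.830²·12.1) = 0.009547 K/W
ΣR = 9.483×10^-4 + 5.945 + 0.4777 + 0.009547 = 6.433 K/W
Q = ΔT/ΣR = (67.6 °C − 18.1 °C)/6.433 = 7.69 W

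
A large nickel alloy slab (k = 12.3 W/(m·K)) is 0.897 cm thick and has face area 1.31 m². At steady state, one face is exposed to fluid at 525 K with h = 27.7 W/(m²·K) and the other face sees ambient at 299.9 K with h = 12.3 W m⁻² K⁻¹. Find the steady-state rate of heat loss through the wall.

Q = 2500 W

Resistance network (inner→outer):
  R_conv,in = 1/(hA) = 1/(27.7·1.31) = 0.02756 K/W
  R_nickel alloy = L/(kA) = 0.00897/(12.3·1.31) = 5.567×10^-4 K/W
  R_conv,out = 1/(hA) = 1/(12.3·1.31) = 0.06206 K/W
ΣR = 0.02756 + 5.567×10^-4 + 0.06206 = 0.09018 K/W
Q = ΔT/ΣR = (525 K − 299.9 K)/0.09018 = 2500 W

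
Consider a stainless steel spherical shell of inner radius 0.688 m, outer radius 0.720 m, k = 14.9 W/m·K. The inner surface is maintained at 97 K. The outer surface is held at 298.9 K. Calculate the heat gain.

Q = 4πk·ΔT/(1/r₁ − 1/r₂) = 4π × 14.9 × 201.9 / (1/0.688 − 1/0.720) = 5.85×10^5 W

Q = 5.85×10^5 W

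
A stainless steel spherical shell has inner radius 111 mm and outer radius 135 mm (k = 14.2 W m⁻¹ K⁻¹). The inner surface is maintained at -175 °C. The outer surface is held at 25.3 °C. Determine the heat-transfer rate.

Q = 4πk·ΔT/(1/r₁ − 1/r₂) = 4π × 14.2 × 200.3 / (1/0.111 − 1/0.135) = 22300 W

Q = 22300 W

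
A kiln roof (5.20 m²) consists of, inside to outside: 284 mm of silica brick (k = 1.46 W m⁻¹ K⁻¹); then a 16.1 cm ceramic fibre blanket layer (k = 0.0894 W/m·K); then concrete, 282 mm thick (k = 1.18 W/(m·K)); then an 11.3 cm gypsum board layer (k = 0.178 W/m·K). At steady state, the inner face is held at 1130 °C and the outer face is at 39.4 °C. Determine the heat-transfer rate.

Q = 1980 W

Resistance network (inner→outer):
  R_silica brick = L/(kA) = 0.284/(1.46·5.20) = 0.03741 K/W
  R_ceramic fibre blanket = L/(kA) = 0.161/(0.0894·5.20) = 0.3463 K/W
  R_concrete = L/(kA) = 0.282/(1.18·5.20) = 0.04596 K/W
  R_gypsum board = L/(kA) = 0.113/(0.178·5.20) = 0.1221 K/W
ΣR = 0.03741 + 0.3463 + 0.04596 + 0.1221 = 0.5518 K/W
Q = ΔT/ΣR = (1130 °C − 39.4 °C)/0.5518 = 1980 W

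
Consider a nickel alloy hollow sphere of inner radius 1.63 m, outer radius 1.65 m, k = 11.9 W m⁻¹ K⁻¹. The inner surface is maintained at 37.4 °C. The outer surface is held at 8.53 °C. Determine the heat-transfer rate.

Q = 5.81×10^5 W

Q = 4πk·ΔT/(1/r₁ − 1/r₂) = 4π × 11.9 × 28.87 / (1/1.63 − 1/1.65) = 5.81×10^5 W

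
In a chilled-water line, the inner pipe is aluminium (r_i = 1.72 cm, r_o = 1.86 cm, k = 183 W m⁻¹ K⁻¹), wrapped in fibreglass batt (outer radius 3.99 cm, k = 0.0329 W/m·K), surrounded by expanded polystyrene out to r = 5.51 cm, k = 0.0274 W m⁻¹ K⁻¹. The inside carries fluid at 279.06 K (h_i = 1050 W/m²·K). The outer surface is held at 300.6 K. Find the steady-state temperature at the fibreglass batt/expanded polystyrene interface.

T = 293.4 K

Treat each layer as a resistance in series:
  R'_conv,in = 1/(2πr h) = 1/(2π·0.0172·1050) = 0.008813 m·K/W
  R'_aluminium = ln(0.0186/0.0172)/(2πk) = 0.07825/(2π·183) = 6.806×10^-5 m·K/W
  R'_fibreglass batt = ln(0.0399/0.0186)/(2πk) = 0.7632/(2π·0.0329) = 3.692 m·K/W
  R'_expanded polystyrene = ln(0.0551/0.0399)/(2πk) = 0.3228/(2π·0.0274) = 1.875 m·K/W
ΣR = 0.008813 + 6.806×10^-5 + 3.692 + 1.875 = 5.576 m·K/W
Q' = ΔT/ΣR = (279.06 K − 300.6 K)/5.576 = -3.863 W/m
From the inner boundary to the fibreglass batt/expanded polystyrene interface, ΣR_partial = 3.701 m·K/W.
T_interface = T_in − Q'·ΣR_partial = 279.06 K − (-3.863)(3.701) = 293.4 K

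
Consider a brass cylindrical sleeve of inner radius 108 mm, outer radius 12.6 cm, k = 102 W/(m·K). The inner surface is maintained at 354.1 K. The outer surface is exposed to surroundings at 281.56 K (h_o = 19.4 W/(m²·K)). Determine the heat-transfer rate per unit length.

Series thermal resistances, inner to outer:
  R'_brass = ln(0.126/0.108)/(2πk) = 0.1542/(2π·102) = 2.405×10^-4 m·K/W
  R'_conv,out = 1/(2πr h) = 1/(2π·0.126·19.4) = 0.06511 m·K/W
ΣR = 2.405×10^-4 + 0.06511 = 0.06535 m·K/W
Q' = ΔT/ΣR = (354.1 K − 281.56 K)/0.06535 = 1110 W/m

Q' = 1110 W/m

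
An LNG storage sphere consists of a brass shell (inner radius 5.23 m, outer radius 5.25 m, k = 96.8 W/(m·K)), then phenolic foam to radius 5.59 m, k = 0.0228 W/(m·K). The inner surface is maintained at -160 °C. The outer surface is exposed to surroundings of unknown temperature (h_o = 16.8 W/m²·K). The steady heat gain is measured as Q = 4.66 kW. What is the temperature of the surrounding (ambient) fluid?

Sum the resistances:
  R_brass = (1/5.23 − 1/5.25)/(4πk) = 7.284×10^-4/(4π·96.8) = 5.988×10^-7 K/W
  R_phenolic foam = (1/5.25 − 1/5.59)/(4πk) = 0.01159/(4π·0.0228) = 0.04044 K/W
  R_conv,out = 1/(4πr²h) = 1/(4π·5.59²·16.8) = 1.516×10^-4 K/W
ΣR = 0.04059 K/W
ΔT = Q·ΣR = 4660 × 0.04059 = 189.1 K
Heat flows inward, so T_out = T_in + ΔT = -160 + 189.1 = 29.1 °C

T_out = 29.1 °C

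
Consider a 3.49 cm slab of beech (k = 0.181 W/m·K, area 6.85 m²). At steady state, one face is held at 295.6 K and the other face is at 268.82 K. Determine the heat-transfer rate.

Q = kA·ΔT/L = 0.181 × 6.85 × |295.6 K − 268.82 K| / 0.0349 = 951 W

Q = 951 W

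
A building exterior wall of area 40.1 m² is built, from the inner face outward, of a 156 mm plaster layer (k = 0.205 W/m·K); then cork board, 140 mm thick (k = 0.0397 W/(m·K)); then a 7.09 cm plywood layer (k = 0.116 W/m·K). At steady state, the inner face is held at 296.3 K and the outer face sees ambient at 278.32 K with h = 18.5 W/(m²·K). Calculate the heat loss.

Resistance network (inner→outer):
  R_plaster = L/(kA) = 0.156/(0.205·40.1) = 0.01898 K/W
  R_cork board = L/(kA) = 0.140/(0.0397·40.1) = 0.08794 K/W
  R_plywood = L/(kA) = 0.0709/(0.116·40.1) = 0.01524 K/W
  R_conv,out = 1/(hA) = 1/(18.5·40.1) = 0.001348 K/W
ΣR = 0.01898 + 0.08794 + 0.01524 + 0.001348 = 0.1235 K/W
Q = ΔT/ΣR = (296.3 K − 278.32 K)/0.1235 = 146 W

Q = 146 W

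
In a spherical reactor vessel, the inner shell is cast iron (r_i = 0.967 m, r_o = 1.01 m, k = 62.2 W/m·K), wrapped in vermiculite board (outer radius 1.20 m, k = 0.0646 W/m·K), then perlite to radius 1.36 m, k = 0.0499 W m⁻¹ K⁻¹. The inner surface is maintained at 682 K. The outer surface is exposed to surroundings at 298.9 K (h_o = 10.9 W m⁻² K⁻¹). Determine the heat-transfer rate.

Q = 1080 W

Resistance network (inner→outer):
  R_cast iron = (1/0.967 − 1/1.01)/(4πk) = 0.04403/(4π·62.2) = 5.633×10^-5 K/W
  R_vermiculite board = (1/1.01 − 1/1.20)/(4πk) = 0.1568/(4π·0.0646) = 0.1931 K/W
  R_perlite = (1/1.20 − 1/1.36)/(4πk) = 0.09804/(4π·0.0499) = 0.1563 K/W
  R_conv,out = 1/(4πr²h) = 1/(4π·1.36²·10.9) = 0.003947 K/W
ΣR = 5.633×10^-5 + 0.1931 + 0.1563 + 0.003947 = 0.3534 K/W
Q = ΔT/ΣR = (682 K − 298.9 K)/0.3534 = 1080 W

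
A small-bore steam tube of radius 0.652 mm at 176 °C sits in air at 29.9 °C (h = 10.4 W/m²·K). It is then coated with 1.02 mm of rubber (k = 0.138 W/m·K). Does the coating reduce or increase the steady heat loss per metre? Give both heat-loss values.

increases: 6.22 → 14.3 W/m

Critical radius for a cylinder: r_cr = k/h = 0.0133 m = 1.33 cm.
Outer radius after coating: r₂ = 6.52×10^-4 + 0.00102 = 0.001672 m.
Since r₁ < r_cr and r₂ ≤ r_cr, the coating moves toward the maximum at r_cr — heat loss rises.
Bare: R = 1/(2πr₁h) = 23.47 m·K/W; Q = 146.1/23.47 = 6.22 W/m.
Coated: R = R_cond + R_conv = 10.24 m·K/W; Q = 146.1/10.24 = 14.3 W/m.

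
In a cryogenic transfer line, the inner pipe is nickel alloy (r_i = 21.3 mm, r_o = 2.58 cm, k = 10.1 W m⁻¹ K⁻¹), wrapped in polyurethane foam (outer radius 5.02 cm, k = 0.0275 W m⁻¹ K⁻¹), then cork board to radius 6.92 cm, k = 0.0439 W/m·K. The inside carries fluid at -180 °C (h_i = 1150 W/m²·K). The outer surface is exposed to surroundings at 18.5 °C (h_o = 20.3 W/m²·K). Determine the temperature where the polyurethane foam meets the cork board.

Resistance network (inner→outer):
  R'_conv,in = 1/(2πr h) = 1/(2π·0.0213·1150) = 0.006497 m·K/W
  R'_nickel alloy = ln(0.0258/0.0213)/(2πk) = 0.1917/(2π·10.1) = 0.003020 m·K/W
  R'_polyurethane foam = ln(0.0502/0.0258)/(2πk) = 0.6656/(2π·0.0275) = 3.852 m·K/W
  R'_cork board = ln(0.0692/0.0502)/(2πk) = 0.3210/(2π·0.0439) = 1.164 m·K/W
  R'_conv,out = 1/(2πr h) = 1/(2π·0.0692·20.3) = 0.1133 m·K/W
ΣR = 0.006497 + 0.003020 + 3.852 + 1.164 + 0.1133 = 5.139 m·K/W
Q' = ΔT/ΣR = (-180 °C − 18.5 °C)/5.139 = -38.63 W/m
From the inner boundary to the polyurethane foam/cork board interface, ΣR_partial = 3.862 m·K/W.
T_interface = T_in − Q'·ΣR_partial = -180 °C − (-38.63)(3.862) = -30.8 °C

T = -30.8 °C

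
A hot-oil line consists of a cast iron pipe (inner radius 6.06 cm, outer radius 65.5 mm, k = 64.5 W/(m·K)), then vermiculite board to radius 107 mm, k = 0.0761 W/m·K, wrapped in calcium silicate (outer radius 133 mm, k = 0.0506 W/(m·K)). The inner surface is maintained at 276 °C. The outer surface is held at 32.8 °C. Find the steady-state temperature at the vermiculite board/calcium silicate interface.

Resistance network (inner→outer):
  R'_cast iron = ln(0.0655/0.0606)/(2πk) = 0.07776/(2π·64.5) = 1.919×10^-4 m·K/W
  R'_vermiculite board = ln(0.107/0.0655)/(2πk) = 0.4908/(2π·0.0761) = 1.026 m·K/W
  R'_calcium silicate = ln(0.133/0.107)/(2πk) = 0.2175/(2π·0.0506) = 0.6842 m·K/W
ΣR = 1.919×10^-4 + 1.026 + 0.6842 = 1.710 m·K/W
Q' = ΔT/ΣR = (276 °C − 32.8 °C)/1.710 = 142.2 W/m
From the inner boundary to the vermiculite board/calcium silicate interface, ΣR_partial = 1.026 m·K/W.
T_interface = T_in − Q'·ΣR_partial = 276 °C − (142.2)(1.026) = 130 °C

T = 130 °C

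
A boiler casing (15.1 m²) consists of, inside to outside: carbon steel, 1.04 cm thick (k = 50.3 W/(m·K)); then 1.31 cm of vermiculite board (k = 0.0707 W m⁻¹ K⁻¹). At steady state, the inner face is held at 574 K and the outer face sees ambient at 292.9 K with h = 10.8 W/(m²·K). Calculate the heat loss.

Q = 15.3 kW

Series thermal resistances, inner to outer:
  R_carbon steel = L/(kA) = 0.0104/(50.3·15.1) = 1.369×10^-5 K/W
  R_vermiculite board = L/(kA) = 0.0131/(0.0707·15.1) = 0.01227 K/W
  R_conv,out = 1/(hA) = 1/(10.8·15.1) = 0.006132 K/W
ΣR = 1.369×10^-5 + 0.01227 + 0.006132 = 0.01842 K/W
Q = ΔT/ΣR = (574 K − 292.9 K)/0.01842 = 15300 W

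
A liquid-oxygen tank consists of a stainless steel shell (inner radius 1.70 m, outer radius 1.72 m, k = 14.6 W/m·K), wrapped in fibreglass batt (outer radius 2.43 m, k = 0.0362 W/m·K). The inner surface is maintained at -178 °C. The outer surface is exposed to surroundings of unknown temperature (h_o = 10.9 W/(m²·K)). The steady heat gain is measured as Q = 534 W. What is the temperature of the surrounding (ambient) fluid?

Series resistances:
  R_stainless steel = (1/1.70 − 1/1.72)/(4πk) = 0.006840/(4π·14.6) = 3.728×10^-5 K/W
  R_fibreglass batt = (1/1.72 − 1/2.43)/(4πk) = 0.1699/(4π·0.0362) = 0.3734 K/W
  R_conv,out = 1/(4πr²h) = 1/(4π·2.43²·10.9) = 0.001236 K/W
ΣR = 0.3747 K/W
ΔT = Q·ΣR = 534 × 0.3747 = 200.1 K
Heat flows inward, so T_out = T_in + ΔT = -178 + 200.1 = 22.1 °C

T_out = 22.1 °C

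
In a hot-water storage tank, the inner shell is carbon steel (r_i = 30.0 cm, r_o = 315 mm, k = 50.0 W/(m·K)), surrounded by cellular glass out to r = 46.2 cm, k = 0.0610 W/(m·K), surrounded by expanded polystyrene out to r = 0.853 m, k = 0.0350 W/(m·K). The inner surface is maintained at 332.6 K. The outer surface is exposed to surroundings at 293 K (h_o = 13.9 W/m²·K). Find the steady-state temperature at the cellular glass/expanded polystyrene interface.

Series thermal resistances, inner to outer:
  R_carbon steel = (1/0.300 − 1/0.315)/(4πk) = 0.1587/(4π·50.0) = 2.526×10^-4 K/W
  R_cellular glass = (1/0.315 − 1/0.462)/(4πk) = 1.010/(4π·0.0610) = 1.318 K/W
  R_expanded polystyrene = (1/0.462 − 1/0.853)/(4πk) = 0.9922/(4π·0.0350) = 2.256 K/W
  R_conv,out = 1/(4πr²h) = 1/(4π·0.853²·13.9) = 0.007868 K/W
ΣR = 2.526×10^-4 + 1.318 + 2.256 + 0.007868 = 3.582 K/W
Q = ΔT/ΣR = (332.6 K − 293 K)/3.582 = 11.06 W
From the inner boundary to the cellular glass/expanded polystyrene interface, ΣR_partial = 1.318 K/W.
T_interface = T_in − Q·ΣR_partial = 332.6 K − (11.06)(1.318) = 318.0 K

T = 318.0 K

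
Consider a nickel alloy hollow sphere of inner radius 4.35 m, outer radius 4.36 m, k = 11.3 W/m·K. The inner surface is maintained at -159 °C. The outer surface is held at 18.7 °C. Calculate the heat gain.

Q = 4πk·ΔT/(1/r₁ − 1/r₂) = 4π × 11.3 × 177.7 / (1/4.35 − 1/4.36) = 4.79×10^7 W

Q = 47900 kW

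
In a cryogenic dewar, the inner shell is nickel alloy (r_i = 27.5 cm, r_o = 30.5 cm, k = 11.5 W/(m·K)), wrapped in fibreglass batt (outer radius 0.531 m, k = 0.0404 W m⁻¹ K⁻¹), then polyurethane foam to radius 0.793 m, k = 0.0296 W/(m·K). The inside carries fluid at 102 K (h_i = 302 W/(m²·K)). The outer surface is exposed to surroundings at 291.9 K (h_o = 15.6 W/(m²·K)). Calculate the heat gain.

Q = 42.8 W

Resistance network (inner→outer):
  R_conv,in = 1/(4πr²h) = 1/(4π·0.275²·302) = 0.003484 K/W
  R_nickel alloy = (1/0.275 − 1/0.305)/(4πk) = 0.3577/(4π·11.5) = 0.002475 K/W
  R_fibreglass batt = (1/0.305 − 1/0.531)/(4πk) = 1.395/(4π·0.0404) = 2.749 K/W
  R_polyurethane foam = (1/0.531 − 1/0.793)/(4πk) = 0.6222/(4π·0.0296) = 1.673 K/W
  R_conv,out = 1/(4πr²h) = 1/(4π·0.793²·15.6) = 0.008112 K/W
ΣR = 0.003484 + 0.002475 + 2.749 + 1.673 + 0.008112 = 4.436 K/W
Q = ΔT/ΣR = (102 K − 291.9 K)/4.436 = -42.8 W
(Negative Q ⇒ heat flows inward; heat gain = 42.8 W.)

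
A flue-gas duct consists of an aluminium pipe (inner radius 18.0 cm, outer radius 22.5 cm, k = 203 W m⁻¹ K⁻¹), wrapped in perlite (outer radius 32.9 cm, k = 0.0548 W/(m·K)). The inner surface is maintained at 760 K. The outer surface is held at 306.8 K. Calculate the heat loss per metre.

Treat each layer as a resistance in series:
  R'_aluminium = ln(0.225/0.180)/(2πk) = 0.2231/(2π·203) = 1.749×10^-4 m·K/W
  R'_perlite = ln(0.329/0.225)/(2πk) = 0.3800/(2π·0.0548) = 1.104 m·K/W
ΣR = 1.749×10^-4 + 1.104 = 1.104 m·K/W
Q' = ΔT/ΣR = (760 K − 306.8 K)/1.104 = 411 W/m

Q' = 411 W/m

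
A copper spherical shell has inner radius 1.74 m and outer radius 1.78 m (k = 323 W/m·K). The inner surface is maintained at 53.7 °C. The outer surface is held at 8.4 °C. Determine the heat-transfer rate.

Q = 14200 kW

Q = 4πk·ΔT/(1/r₁ − 1/r₂) = 4π × 323 × 45.3 / (1/1.74 − 1/1.78) = 1.42×10^7 W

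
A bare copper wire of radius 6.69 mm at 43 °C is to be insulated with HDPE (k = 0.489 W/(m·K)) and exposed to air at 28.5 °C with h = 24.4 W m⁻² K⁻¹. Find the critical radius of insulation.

For a cylinder, r_cr = k_ins/h = 0.489/24.4 = 0.0200 m = 2.00 cm

r_cr = 2.00 cm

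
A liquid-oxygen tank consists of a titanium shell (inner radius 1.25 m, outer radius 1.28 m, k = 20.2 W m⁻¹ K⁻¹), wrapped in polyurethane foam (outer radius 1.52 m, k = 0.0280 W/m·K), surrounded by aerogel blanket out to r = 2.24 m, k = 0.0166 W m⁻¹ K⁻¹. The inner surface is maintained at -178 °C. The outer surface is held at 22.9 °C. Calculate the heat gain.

Resistance network (inner→outer):
  R_titanium = (1/1.25 − 1/1.28)/(4πk) = 0.01875/(4π·20.2) = 7.387×10^-5 K/W
  R_polyurethane foam = (1/1.28 − 1/1.52)/(4πk) = 0.1234/(4π·0.0280) = 0.3506 K/W
  R_aerogel blanket = (1/1.52 − 1/2.24)/(4πk) = 0.2115/(4π·0.0166) = 1.014 K/W
ΣR = 7.387×10^-5 + 0.3506 + 1.014 = 1.365 K/W
Q = ΔT/ΣR = (-178 °C − 22.9 °C)/1.365 = -147 W
(Negative Q ⇒ heat flows inward; heat gain = 147 W.)

Q = 147 W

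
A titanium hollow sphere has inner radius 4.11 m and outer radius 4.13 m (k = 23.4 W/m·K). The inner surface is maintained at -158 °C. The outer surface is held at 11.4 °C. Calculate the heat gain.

Q = 4πk·ΔT/(1/r₁ − 1/r₂) = 4π × 23.4 × 169.4 / (1/4.11 − 1/4.13) = 4.23×10^7 W

Q = 4.23×10^7 W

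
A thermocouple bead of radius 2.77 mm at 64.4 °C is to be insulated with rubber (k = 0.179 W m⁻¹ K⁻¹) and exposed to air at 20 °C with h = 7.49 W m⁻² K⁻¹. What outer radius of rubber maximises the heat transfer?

r_cr = 4.78 cm

For a sphere, r_cr = 2k_ins/h = 2·0.179/7.49 = 0.0478 m = 4.78 cm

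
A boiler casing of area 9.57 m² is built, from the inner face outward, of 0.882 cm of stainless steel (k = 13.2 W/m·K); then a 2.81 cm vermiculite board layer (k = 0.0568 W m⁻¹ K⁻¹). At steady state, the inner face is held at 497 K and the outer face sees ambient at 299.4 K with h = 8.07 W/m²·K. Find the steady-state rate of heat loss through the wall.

Q = 3050 W

Treat each layer as a resistance in series:
  R_stainless steel = L/(kA) = 0.00882/(13.2·9.57) = 6.982×10^-5 K/W
  R_vermiculite board = L/(kA) = 0.0281/(0.0568·9.57) = 0.05169 K/W
  R_conv,out = 1/(hA) = 1/(8.07·9.57) = 0.01295 K/W
ΣR = 6.982×10^-5 + 0.05169 + 0.01295 = 0.06471 K/W
Q = ΔT/ΣR = (497 K − 299.4 K)/0.06471 = 3050 W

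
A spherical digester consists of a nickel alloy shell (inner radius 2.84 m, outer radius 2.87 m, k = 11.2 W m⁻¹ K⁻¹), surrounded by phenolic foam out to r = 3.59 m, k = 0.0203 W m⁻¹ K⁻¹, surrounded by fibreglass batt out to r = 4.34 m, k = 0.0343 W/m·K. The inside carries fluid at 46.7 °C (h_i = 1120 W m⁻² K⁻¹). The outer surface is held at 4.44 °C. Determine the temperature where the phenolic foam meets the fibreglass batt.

T = 16.7 °C

Treat each layer as a resistance in series:
  R_conv,in = 1/(4πr²h) = 1/(4π·2.84²·1120) = 8.809×10^-6 K/W
  R_nickel alloy = (1/2.84 − 1/2.87)/(4πk) = 0.003681/(4π·11.2) = 2.615×10^-5 K/W
  R_phenolic foam = (1/2.87 − 1/3.59)/(4πk) = 0.06988/(4π·0.0203) = 0.2739 K/W
  R_fibreglass batt = (1/3.59 − 1/4.34)/(4πk) = 0.04814/(4π·0.0343) = 0.1117 K/W
ΣR = 8.809×10^-6 + 2.615×10^-5 + 0.2739 + 0.1117 = 0.3856 K/W
Q = ΔT/ΣR = (46.7 °C − 4.44 °C)/0.3856 = 109.6 W
From the inner boundary to the phenolic foam/fibreglass batt interface, ΣR_partial = 0.2739 K/W.
T_interface = T_in − Q·ΣR_partial = 46.7 °C − (109.6)(0.2739) = 16.7 °C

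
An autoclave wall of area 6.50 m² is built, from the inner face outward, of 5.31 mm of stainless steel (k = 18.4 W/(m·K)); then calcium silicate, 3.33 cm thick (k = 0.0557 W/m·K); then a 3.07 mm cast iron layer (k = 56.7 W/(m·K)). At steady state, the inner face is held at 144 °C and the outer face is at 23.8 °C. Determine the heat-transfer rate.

Q = 1310 W

Resistance network (inner→outer):
  R_stainless steel = L/(kA) = 0.00531/(18.4·6.50) = 4.440×10^-5 K/W
  R_calcium silicate = L/(kA) = 0.0333/(0.0557·6.50) = 0.09198 K/W
  R_cast iron = L/(kA) = 0.00307/(56.7·6.50) = 8.330×10^-6 K/W
ΣR = 4.440×10^-5 + 0.09198 + 8.330×10^-6 = 0.09203 K/W
Q = ΔT/ΣR = (144 °C − 23.8 °C)/0.09203 = 1310 W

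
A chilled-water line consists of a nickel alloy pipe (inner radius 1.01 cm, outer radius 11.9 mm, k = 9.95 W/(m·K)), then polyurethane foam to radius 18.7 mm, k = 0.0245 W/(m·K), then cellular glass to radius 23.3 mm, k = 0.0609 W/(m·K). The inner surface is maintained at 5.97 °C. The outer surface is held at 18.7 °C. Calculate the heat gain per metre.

Q' = 3.62 W/m

Treat each layer as a resistance in series:
  R'_nickel alloy = ln(0.0119/0.0101)/(2πk) = 0.1640/(2π·9.95) = 0.002623 m·K/W
  R'_polyurethane foam = ln(0.0187/0.0119)/(2πk) = 0.4520/(2π·0.0245) = 2.936 m·K/W
  R'_cellular glass = ln(0.0233/0.0187)/(2πk) = 0.2199/(2π·0.0609) = 0.5748 m·K/W
ΣR = 0.002623 + 2.936 + 0.5748 = 3.513 m·K/W
Q' = ΔT/ΣR = (5.97 °C − 18.7 °C)/3.513 = -3.62 W/m
(Negative Q' ⇒ heat flows inward; heat gain = 3.62 W/m.)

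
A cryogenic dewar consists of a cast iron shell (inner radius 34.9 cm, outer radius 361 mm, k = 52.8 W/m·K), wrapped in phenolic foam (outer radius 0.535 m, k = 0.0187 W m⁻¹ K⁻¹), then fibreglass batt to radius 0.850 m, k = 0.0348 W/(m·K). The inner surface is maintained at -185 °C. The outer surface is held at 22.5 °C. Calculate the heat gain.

Resistance network (inner→outer):
  R_cast iron = (1/0.349 − 1/0.361)/(4πk) = 0.09525/(4π·52.8) = 1.436×10^-4 K/W
  R_phenolic foam = (1/0.361 − 1/0.535)/(4πk) = 0.9009/(4π·0.0187) = 3.834 K/W
  R_fibreglass batt = (1/0.535 − 1/0.850)/(4πk) = 0.6927/(4π·0.0348) = 1.584 K/W
ΣR = 1.436×10^-4 + 3.834 + 1.584 = 5.418 K/W
Q = ΔT/ΣR = (-185 °C − 22.5 °C)/5.418 = -38.3 W
(Negative Q ⇒ heat flows inward; heat gain = 38.3 W.)

Q = 38.3 W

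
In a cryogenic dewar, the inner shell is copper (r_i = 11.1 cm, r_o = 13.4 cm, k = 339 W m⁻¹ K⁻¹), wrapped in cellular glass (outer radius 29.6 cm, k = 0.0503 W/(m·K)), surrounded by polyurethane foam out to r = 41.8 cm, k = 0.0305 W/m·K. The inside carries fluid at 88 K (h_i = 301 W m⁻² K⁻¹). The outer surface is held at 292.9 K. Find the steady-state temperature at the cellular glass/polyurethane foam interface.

T = 234.7 K

Series thermal resistances, inner to outer:
  R_conv,in = 1/(4πr²h) = 1/(4π·0.111²·301) = 0.02146 K/W
  R_copper = (1/0.111 − 1/0.134)/(4πk) = 1.546/(4π·339) = 3.630×10^-4 K/W
  R_cellular glass = (1/0.134 − 1/0.296)/(4πk) = 4.084/(4π·0.0503) = 6.462 K/W
  R_polyurethane foam = (1/0.296 − 1/0.418)/(4πk) = 0.9860/(4π·0.0305) = 2.573 K/W
ΣR = 0.02146 + 3.630×10^-4 + 6.462 + 2.573 = 9.057 K/W
Q = ΔT/ΣR = (88 K − 292.9 K)/9.057 = -22.62 W
From the inner boundary to the cellular glass/polyurethane foam interface, ΣR_partial = 6.484 K/W.
T_interface = T_in − Q·ΣR_partial = 88 K − (-22.62)(6.484) = 234.7 K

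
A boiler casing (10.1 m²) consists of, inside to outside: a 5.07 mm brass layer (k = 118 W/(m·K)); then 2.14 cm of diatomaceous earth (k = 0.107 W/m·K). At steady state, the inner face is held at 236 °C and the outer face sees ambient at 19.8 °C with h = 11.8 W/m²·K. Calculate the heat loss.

Treat each layer as a resistance in series:
  R_brass = L/(kA) = 0.00507/(118·10.1) = 4.254×10^-6 K/W
  R_diatomaceous earth = L/(kA) = 0.0214/(0.107·10.1) = 0.01980 K/W
  R_conv,out = 1/(hA) = 1/(11.8·10.1) = 0.008391 K/W
ΣR = 4.254×10^-6 + 0.01980 + 0.008391 = 0.02820 K/W
Q = ΔT/ΣR = (236 °C − 19.8 °C)/0.02820 = 7670 W

Q = 7.67 kW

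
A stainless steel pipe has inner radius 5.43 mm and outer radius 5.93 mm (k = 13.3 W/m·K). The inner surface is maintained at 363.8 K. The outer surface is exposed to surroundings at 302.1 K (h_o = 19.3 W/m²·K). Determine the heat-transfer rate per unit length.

Q' = 44.3 W/m

Resistance network (inner→outer):
  R'_stainless steel = ln(0.00593/0.00543)/(2πk) = 0.08809/(2π·13.3) = 0.001054 m·K/W
  R'_conv,out = 1/(2πr h) = 1/(2π·0.00593·19.3) = 1.391 m·K/W
ΣR = 0.001054 + 1.391 = 1.392 m·K/W
Q' = ΔT/ΣR = (363.8 K − 302.1 K)/1.392 = 44.3 W/m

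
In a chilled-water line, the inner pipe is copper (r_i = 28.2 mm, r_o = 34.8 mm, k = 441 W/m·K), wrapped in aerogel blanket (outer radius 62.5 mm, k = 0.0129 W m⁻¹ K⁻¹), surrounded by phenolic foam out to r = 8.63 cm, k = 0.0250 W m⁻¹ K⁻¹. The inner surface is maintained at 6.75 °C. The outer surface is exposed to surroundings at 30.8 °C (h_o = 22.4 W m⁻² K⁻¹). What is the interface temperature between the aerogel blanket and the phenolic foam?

T = 25.3 °C

Series thermal resistances, inner to outer:
  R'_copper = ln(0.0348/0.0282)/(2πk) = 0.2103/(2π·441) = 7.589×10^-5 m·K/W
  R'_aerogel blanket = ln(0.0625/0.0348)/(2πk) = 0.5855/(2π·0.0129) = 7.224 m·K/W
  R'_phenolic foam = ln(0.0863/0.0625)/(2πk) = 0.3227/(2π·0.0250) = 2.054 m·K/W
  R'_conv,out = 1/(2πr h) = 1/(2π·0.0863·22.4) = 0.08233 m·K/W
ΣR = 7.589×10^-5 + 7.224 + 2.054 + 0.08233 = 9.360 m·K/W
Q' = ΔT/ΣR = (6.75 °C − 30.8 °C)/9.360 = -2.569 W/m
From the inner boundary to the aerogel blanket/phenolic foam interface, ΣR_partial = 7.224 m·K/W.
T_interface = T_in − Q'·ΣR_partial = 6.75 °C − (-2.569)(7.224) = 25.3 °C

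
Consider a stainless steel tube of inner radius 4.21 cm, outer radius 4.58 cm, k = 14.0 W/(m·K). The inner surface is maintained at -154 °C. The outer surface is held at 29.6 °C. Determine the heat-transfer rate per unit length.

Q' = 2πk·ΔT/ln(r₂/r₁) = 2π × 14.0 × 183.6 / ln(0.0458/0.0421) = 1.92×10^5 W/m

Q' = 192 kW/m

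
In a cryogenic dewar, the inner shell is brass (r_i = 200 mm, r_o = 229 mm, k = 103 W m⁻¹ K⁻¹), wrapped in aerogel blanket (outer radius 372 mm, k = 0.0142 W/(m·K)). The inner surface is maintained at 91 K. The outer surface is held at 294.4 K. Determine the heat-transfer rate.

Series thermal resistances, inner to outer:
  R_brass = (1/0.200 − 1/0.229)/(4πk) = 0.6332/(4π·103) = 4.892×10^-4 K/W
  R_aerogel blanket = (1/0.229 − 1/0.372)/(4πk) = 1.679/(4π·0.0142) = 9.407 K/W
ΣR = 4.892×10^-4 + 9.407 = 9.407 K/W
Q = ΔT/ΣR = (91 K − 294.4 K)/9.407 = -21.6 W
(Negative Q ⇒ heat flows inward; heat gain = 21.6 W.)

Q = 21.6 W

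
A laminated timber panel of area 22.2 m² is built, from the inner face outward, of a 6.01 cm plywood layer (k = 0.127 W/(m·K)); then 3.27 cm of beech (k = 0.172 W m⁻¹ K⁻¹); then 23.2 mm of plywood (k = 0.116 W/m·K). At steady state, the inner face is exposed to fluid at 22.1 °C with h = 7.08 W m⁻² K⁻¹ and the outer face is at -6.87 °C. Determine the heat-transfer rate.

Q = 640 W

Treat each layer as a resistance in series:
  R_conv,in = 1/(hA) = 1/(7.08·22.2) = 0.006362 K/W
  R_plywood = L/(kA) = 0.0601/(0.127·22.2) = 0.02132 K/W
  R_beech = L/(kA) = 0.0327/(0.172·22.2) = 0.008564 K/W
  R_plywood = L/(kA) = 0.0232/(0.116·22.2) = 0.009009 K/W
ΣR = 0.006362 + 0.02132 + 0.008564 + 0.009009 = 0.04525 K/W
Q = ΔT/ΣR = (22.1 °C − -6.87 °C)/0.04525 = 640 W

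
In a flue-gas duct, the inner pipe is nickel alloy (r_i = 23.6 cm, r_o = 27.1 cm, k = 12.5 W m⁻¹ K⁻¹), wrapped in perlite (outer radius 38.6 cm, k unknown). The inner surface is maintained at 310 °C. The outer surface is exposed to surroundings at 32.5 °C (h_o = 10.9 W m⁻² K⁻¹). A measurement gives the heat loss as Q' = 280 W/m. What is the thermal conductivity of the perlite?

ΣR = ΔT/Q' = |310 − 32.5|/280 = 0.9911 m·K/W
Known resistances:
  R'_nickel alloy = ln(0.271/0.236)/(2πk) = 0.1383/(2π·12.5) = 0.001761 m·K/W
  R'_conv,out = 1/(2πr h) = 1/(2π·0.386·10.9) = 0.03783 m·K/W
R_perlite = ΣR − ΣR_known = 0.9911 − 0.03959 = 0.9515 m·K/W
ln(r₂/r₁)/(2πk) = 0.9515 ⇒ k = 0.3537/(2π·0.9515) = 0.0592 W/m·K

k = 0.0592 W/m·K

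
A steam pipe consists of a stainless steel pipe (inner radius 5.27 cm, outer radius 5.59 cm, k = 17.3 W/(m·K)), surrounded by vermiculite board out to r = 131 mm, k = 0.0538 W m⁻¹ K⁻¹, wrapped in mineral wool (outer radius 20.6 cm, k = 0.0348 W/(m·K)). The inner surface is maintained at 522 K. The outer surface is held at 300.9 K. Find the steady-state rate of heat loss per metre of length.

Treat each layer as a resistance in series:
  R'_stainless steel = ln(0.0559/0.0527)/(2πk) = 0.05895/(2π·17.3) = 5.423×10^-4 m·K/W
  R'_vermiculite board = ln(0.131/0.0559)/(2πk) = 0.8516/(2π·0.0538) = 2.519 m·K/W
  R'_mineral wool = ln(0.206/0.131)/(2πk) = 0.4527/(2π·0.0348) = 2.070 m·K/W
ΣR = 5.423×10^-4 + 2.519 + 2.070 = 4.590 m·K/W
Q' = ΔT/ΣR = (522 K − 300.9 K)/4.590 = 48.2 W/m

Q' = 48.2 W/m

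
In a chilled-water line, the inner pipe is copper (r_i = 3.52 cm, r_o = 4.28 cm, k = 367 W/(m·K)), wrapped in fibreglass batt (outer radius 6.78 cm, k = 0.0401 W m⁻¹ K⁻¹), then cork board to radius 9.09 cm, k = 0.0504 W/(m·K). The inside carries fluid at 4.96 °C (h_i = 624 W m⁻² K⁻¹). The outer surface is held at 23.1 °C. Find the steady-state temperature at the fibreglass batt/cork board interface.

T = 17.0 °C

Treat each layer as a resistance in series:
  R'_conv,in = 1/(2πr h) = 1/(2π·0.0352·624) = 0.007246 m·K/W
  R'_copper = ln(0.0428/0.0352)/(2πk) = 0.1955/(2π·367) = 8.478×10^-5 m·K/W
  R'_fibreglass batt = ln(0.0678/0.0428)/(2πk) = 0.4600/(2π·0.0401) = 1.826 m·K/W
  R'_cork board = ln(0.0909/0.0678)/(2πk) = 0.2932/(2π·0.0504) = 0.9259 m·K/W
ΣR = 0.007246 + 8.478×10^-5 + 1.826 + 0.9259 = 2.759 m·K/W
Q' = ΔT/ΣR = (4.96 °C − 23.1 °C)/2.759 = -6.575 W/m
From the inner boundary to the fibreglass batt/cork board interface, ΣR_partial = 1.833 m·K/W.
T_interface = T_in − Q'·ΣR_partial = 4.96 °C − (-6.575)(1.833) = 17.0 °C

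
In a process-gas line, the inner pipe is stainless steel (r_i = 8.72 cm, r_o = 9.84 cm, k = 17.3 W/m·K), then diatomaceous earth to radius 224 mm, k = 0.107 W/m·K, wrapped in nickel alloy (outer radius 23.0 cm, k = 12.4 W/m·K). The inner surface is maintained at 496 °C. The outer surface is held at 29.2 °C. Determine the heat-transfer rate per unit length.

Q' = 381 W/m

Series thermal resistances, inner to outer:
  R'_stainless steel = ln(0.0984/0.0872)/(2πk) = 0.1208/(2π·17.3) = 0.001112 m·K/W
  R'_diatomaceous earth = ln(0.224/0.0984)/(2πk) = 0.8226/(2π·0.107) = 1.224 m·K/W
  R'_nickel alloy = ln(0.230/0.224)/(2πk) = 0.02643/(2π·12.4) = 3.393×10^-4 m·K/W
ΣR = 0.001112 + 1.224 + 3.393×10^-4 = 1.225 m·K/W
Q' = ΔT/ΣR = (496 °C − 29.2 °C)/1.225 = 381 W/m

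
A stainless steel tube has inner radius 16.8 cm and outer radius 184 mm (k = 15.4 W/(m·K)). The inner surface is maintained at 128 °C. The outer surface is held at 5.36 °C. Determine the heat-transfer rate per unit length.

Q' = 2πk·ΔT/ln(r₂/r₁) = 2π × 15.4 × 122.64 / ln(0.184/0.168) = 1.30×10^5 W/m

Q' = 1.30×10^5 W/m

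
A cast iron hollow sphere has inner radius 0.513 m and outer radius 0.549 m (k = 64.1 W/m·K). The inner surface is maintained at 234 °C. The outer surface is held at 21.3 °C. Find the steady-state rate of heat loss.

Q = 1.34×10^6 W

Q = 4πk·ΔT/(1/r₁ − 1/r₂) = 4π × 64.1 × 212.7 / (1/0.513 − 1/0.549) = 1.34×10^6 W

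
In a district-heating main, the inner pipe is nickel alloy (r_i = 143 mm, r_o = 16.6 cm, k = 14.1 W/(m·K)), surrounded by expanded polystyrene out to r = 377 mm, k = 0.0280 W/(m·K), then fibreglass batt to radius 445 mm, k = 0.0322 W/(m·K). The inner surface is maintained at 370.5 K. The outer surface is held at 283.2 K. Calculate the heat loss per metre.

Treat each layer as a resistance in series:
  R'_nickel alloy = ln(0.166/0.143)/(2πk) = 0.1491/(2π·14.1) = 0.001683 m·K/W
  R'_expanded polystyrene = ln(0.377/0.166)/(2πk) = 0.8203/(2π·0.0280) = 4.662 m·K/W
  R'_fibreglass batt = ln(0.445/0.377)/(2πk) = 0.1658/(2π·0.0322) = 0.8196 m·K/W
ΣR = 0.001683 + 4.662 + 0.8196 = 5.483 m·K/W
Q' = ΔT/ΣR = (370.5 K − 283.2 K)/5.483 = 15.9 W/m

Q' = 15.9 W/m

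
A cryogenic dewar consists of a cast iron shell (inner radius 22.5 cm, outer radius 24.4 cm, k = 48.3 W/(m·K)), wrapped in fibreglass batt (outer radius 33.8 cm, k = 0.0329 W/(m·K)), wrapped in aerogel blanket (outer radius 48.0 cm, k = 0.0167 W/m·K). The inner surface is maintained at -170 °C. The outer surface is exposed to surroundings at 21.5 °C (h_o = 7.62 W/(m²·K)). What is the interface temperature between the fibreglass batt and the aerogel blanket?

Series thermal resistances, inner to outer:
  R_cast iron = (1/0.225 − 1/0.244)/(4πk) = 0.3461/(4π·48.3) = 5.702×10^-4 K/W
  R_fibreglass batt = (1/0.244 − 1/0.338)/(4πk) = 1.140/(4π·0.0329) = 2.757 K/W
  R_aerogel blanket = (1/0.338 − 1/0.480)/(4πk) = 0.8752/(4π·0.0167) = 4.171 K/W
  R_conv,out = 1/(4πr²h) = 1/(4π·0.480²·7.62) = 0.04533 K/W
ΣR = 5.702×10^-4 + 2.757 + 4.171 + 0.04533 = 6.974 K/W
Q = ΔT/ΣR = (-170 °C − 21.5 °C)/6.974 = -27.46 W
From the inner boundary to the fibreglass batt/aerogel blanket interface, ΣR_partial = 2.758 K/W.
T_interface = T_in − Q·ΣR_partial = -170 °C − (-27.46)(2.758) = -94.3 °C

T = -94.3 °C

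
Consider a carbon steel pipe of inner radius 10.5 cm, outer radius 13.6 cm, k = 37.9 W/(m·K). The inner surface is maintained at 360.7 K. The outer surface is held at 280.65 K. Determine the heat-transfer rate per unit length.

Q' = 2πk·ΔT/ln(r₂/r₁) = 2π × 37.9 × 80.05 / ln(0.136/0.105) = 73700 W/m

Q' = 73.7 kW/m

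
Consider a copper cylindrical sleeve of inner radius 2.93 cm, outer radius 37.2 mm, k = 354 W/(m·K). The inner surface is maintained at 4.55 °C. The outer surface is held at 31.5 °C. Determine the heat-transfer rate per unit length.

Q' = 2.51×10^5 W/m

Q' = 2πk·ΔT/ln(r₂/r₁) = 2π × 354 × 26.95 / ln(0.0372/0.0293) = 2.51×10^5 W/m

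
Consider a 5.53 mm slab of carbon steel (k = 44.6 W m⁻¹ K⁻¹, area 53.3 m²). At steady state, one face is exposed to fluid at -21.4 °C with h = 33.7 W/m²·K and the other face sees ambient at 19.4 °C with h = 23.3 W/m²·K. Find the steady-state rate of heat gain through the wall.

Q = 29900 W

Series thermal resistances, inner to outer:
  R_conv,in = 1/(hA) = 1/(33.7·53.3) = 5.567×10^-4 K/W
  R_carbon steel = L/(kA) = 0.00553/(44.6·53.3) = 2.326×10^-6 K/W
  R_conv,out = 1/(hA) = 1/(23.3·53.3) = 8.052×10^-4 K/W
ΣR = 5.567×10^-4 + 2.326×10^-6 + 8.052×10^-4 = 0.001364 K/W
Q = ΔT/ΣR = (-21.4 °C − 19.4 °C)/0.001364 = -29900 W
(Negative Q ⇒ heat flows inward; heat gain = 29900 W.)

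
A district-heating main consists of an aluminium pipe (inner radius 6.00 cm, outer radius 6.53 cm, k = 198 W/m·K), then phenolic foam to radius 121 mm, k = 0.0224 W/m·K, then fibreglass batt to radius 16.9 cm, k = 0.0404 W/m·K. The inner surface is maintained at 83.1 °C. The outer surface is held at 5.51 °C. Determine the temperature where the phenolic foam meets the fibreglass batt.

Treat each layer as a resistance in series:
  R'_aluminium = ln(0.0653/0.0600)/(2πk) = 0.08465/(2π·198) = 6.804×10^-5 m·K/W
  R'_phenolic foam = ln(0.121/0.0653)/(2πk) = 0.6168/(2π·0.0224) = 4.382 m·K/W
  R'_fibreglass batt = ln(0.169/0.121)/(2πk) = 0.3341/(2π·0.0404) = 1.316 m·K/W
ΣR = 6.804×10^-5 + 4.382 + 1.316 = 5.698 m·K/W
Q' = ΔT/ΣR = (83.1 °C − 5.51 °C)/5.698 = 13.62 W/m
From the inner boundary to the phenolic foam/fibreglass batt interface, ΣR_partial = 4.382 m·K/W.
T_interface = T_in − Q'·ΣR_partial = 83.1 °C − (13.62)(4.382) = 23.4 °C

T = 23.4 °C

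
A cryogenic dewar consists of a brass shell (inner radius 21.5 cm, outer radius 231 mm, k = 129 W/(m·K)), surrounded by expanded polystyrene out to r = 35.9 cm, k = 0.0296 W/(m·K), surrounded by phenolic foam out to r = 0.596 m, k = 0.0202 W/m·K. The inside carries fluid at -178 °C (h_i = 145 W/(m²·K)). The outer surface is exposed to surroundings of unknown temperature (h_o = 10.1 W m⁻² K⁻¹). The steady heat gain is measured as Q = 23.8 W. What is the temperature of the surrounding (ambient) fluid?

T_out = 25.4 °C

Sum the resistances:
  R_conv,in = 1/(4πr²h) = 1/(4π·0.215²·145) = 0.01187 K/W
  R_brass = (1/0.215 − 1/0.231)/(4πk) = 0.3222/(4π·129) = 1.987×10^-4 K/W
  R_expanded polystyrene = (1/0.231 − 1/0.359)/(4πk) = 1.543/(4π·0.0296) = 4.150 K/W
  R_phenolic foam = (1/0.359 − 1/0.596)/(4πk) = 1.108/(4π·0.0202) = 4.364 K/W
  R_conv,out = 1/(4πr²h) = 1/(4π·0.596²·10.1) = 0.02218 K/W
ΣR = 8.547 K/W
ΔT = Q·ΣR = 23.8 × 8.547 = 203.4 K
Heat flows inward, so T_out = T_in + ΔT = -178 + 203.4 = 25.4 °C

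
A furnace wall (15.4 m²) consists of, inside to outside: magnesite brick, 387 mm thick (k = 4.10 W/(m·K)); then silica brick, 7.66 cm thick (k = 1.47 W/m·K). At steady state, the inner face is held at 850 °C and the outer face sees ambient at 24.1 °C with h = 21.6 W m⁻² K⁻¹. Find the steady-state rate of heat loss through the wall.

Series thermal resistances, inner to outer:
  R_magnesite brick = L/(kA) = 0.387/(4.10·15.4) = 0.006129 K/W
  R_silica brick = L/(kA) = 0.0766/(1.47·15.4) = 0.003384 K/W
  R_conv,out = 1/(hA) = 1/(21.6·15.4) = 0.003006 K/W
ΣR = 0.006129 + 0.003384 + 0.003006 = 0.01252 K/W
Q = ΔT/ΣR = (850 °C − 24.1 °C)/0.01252 = 66000 W

Q = 66.0 kW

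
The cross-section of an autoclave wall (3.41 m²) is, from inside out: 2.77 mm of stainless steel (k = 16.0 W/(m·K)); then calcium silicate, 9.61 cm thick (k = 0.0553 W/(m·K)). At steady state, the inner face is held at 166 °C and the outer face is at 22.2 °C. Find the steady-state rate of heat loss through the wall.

Q = 282 W

Series thermal resistances, inner to outer:
  R_stainless steel = L/(kA) = 0.00277/(16.0·3.41) = 5.077×10^-5 K/W
  R_calcium silicate = L/(kA) = 0.0961/(0.0553·3.41) = 0.5096 K/W
ΣR = 5.077×10^-5 + 0.5096 = 0.5097 K/W
Q = ΔT/ΣR = (166 °C − 22.2 °C)/0.5097 = 282 W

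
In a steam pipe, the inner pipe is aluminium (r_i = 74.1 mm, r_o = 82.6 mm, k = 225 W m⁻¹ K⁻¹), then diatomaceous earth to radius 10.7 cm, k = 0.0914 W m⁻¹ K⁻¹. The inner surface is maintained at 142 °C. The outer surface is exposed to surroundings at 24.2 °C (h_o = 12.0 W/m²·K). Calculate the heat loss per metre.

Q' = 205 W/m

Treat each layer as a resistance in series:
  R'_aluminium = ln(0.0826/0.0741)/(2πk) = 0.1086/(2π·225) = 7.681×10^-5 m·K/W
  R'_diatomaceous earth = ln(0.107/0.0826)/(2πk) = 0.2588/(2π·0.0914) = 0.4507 m·K/W
  R'_conv,out = 1/(2πr h) = 1/(2π·0.107·12.0) = 0.1240 m·K/W
ΣR = 7.681×10^-5 + 0.4507 + 0.1240 = 0.5748 m·K/W
Q' = ΔT/ΣR = (142 °C − 24.2 °C)/0.5748 = 205 W/m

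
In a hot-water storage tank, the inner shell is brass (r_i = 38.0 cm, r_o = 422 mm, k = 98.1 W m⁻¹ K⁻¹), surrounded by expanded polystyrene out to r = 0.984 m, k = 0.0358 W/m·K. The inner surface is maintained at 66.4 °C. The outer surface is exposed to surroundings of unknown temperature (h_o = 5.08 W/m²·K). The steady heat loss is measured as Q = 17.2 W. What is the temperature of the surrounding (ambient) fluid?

T_out = 14.4 °C

Series resistances:
  R_brass = (1/0.380 − 1/0.422)/(4πk) = 0.2619/(4π·98.1) = 2.125×10^-4 K/W
  R_expanded polystyrene = (1/0.422 − 1/0.984)/(4πk) = 1.353/(4π·0.0358) = 3.008 K/W
  R_conv,out = 1/(4πr²h) = 1/(4π·0.984²·5.08) = 0.01618 K/W
ΣR = 3.025 K/W
ΔT = Q·ΣR = 17.2 × 3.025 = 52.03 K
Heat flows outward, so T_out = T_in − ΔT = 66.4 − 52.03 = 14.4 °C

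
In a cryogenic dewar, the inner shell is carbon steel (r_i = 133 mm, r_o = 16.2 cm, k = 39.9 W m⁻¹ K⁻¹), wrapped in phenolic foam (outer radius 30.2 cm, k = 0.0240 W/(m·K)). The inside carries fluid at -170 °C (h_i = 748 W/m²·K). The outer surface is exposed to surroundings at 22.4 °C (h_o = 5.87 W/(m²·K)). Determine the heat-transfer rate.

Q = 19.9 W

Resistance network (inner→outer):
  R_conv,in = 1/(4πr²h) = 1/(4π·0.133²·748) = 0.006014 K/W
  R_carbon steel = (1/0.133 − 1/0.162)/(4πk) = 1.346/(4π·39.9) = 0.002684 K/W
  R_phenolic foam = (1/0.162 − 1/0.302)/(4πk) = 2.862/(4π·0.0240) = 9.488 K/W
  R_conv,out = 1/(4πr²h) = 1/(4π·0.302²·5.87) = 0.1486 K/W
ΣR = 0.006014 + 0.002684 + 9.488 + 0.1486 = 9.645 K/W
Q = ΔT/ΣR = (-170 °C − 22.4 °C)/9.645 = -19.9 W
(Negative Q ⇒ heat flows inward; heat gain = 19.9 W.)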